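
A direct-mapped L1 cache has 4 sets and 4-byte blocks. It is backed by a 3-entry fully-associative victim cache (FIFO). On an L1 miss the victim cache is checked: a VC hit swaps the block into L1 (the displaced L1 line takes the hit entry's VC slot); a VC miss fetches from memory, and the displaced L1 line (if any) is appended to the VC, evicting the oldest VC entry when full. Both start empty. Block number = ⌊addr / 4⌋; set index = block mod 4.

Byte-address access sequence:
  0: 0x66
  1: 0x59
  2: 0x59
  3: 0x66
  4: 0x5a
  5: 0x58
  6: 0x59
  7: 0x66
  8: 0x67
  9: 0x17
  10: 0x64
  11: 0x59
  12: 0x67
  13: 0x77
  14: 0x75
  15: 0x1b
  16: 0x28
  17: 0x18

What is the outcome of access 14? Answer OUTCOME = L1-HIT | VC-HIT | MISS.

#0 0x66→b25/s1 MISS; vc=[]
#1 0x59→b22/s2 MISS; vc=[]
#2 0x59→b22/s2 L1-HIT; vc=[]
#3 0x66→b25/s1 L1-HIT; vc=[]
#4 0x5a→b22/s2 L1-HIT; vc=[]
#5 0x58→b22/s2 L1-HIT; vc=[]
#6 0x59→b22/s2 L1-HIT; vc=[]
#7 0x66→b25/s1 L1-HIT; vc=[]
#8 0x67→b25/s1 L1-HIT; vc=[]
#9 0x17→b5/s1 MISS; vc=[25]
#10 0x64→b25/s1 VC-HIT; vc=[5]
#11 0x59→b22/s2 L1-HIT; vc=[5]
#12 0x67→b25/s1 L1-HIT; vc=[5]
#13 0x77→b29/s1 MISS; vc=[5,25]
#14 0x75→b29/s1 L1-HIT; vc=[5,25]
#15 0x1b→b6/s2 MISS; vc=[5,25,22]
#16 0x28→b10/s2 MISS; vc=[25,22,6]
#17 0x18→b6/s2 VC-HIT; vc=[25,22,10]

OUTCOME = L1-HIT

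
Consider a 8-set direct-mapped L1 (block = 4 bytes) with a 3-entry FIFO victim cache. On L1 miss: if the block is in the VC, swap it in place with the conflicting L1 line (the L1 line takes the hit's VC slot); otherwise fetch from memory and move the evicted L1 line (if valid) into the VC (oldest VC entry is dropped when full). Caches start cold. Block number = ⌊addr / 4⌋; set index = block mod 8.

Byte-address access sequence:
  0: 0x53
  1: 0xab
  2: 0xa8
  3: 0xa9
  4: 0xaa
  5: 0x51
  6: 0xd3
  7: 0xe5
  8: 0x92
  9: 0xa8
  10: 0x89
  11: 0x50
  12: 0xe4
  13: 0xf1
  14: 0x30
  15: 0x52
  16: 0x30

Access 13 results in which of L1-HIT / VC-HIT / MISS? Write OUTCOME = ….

OUTCOME = MISS

#0 0x53→b20/s4 MISS; vc=[]
#1 0xab→b42/s2 MISS; vc=[]
#2 0xa8→b42/s2 L1-HIT; vc=[]
#3 0xa9→b42/s2 L1-HIT; vc=[]
#4 0xaa→b42/s2 L1-HIT; vc=[]
#5 0x51→b20/s4 L1-HIT; vc=[]
#6 0xd3→b52/s4 MISS; vc=[20]
#7 0xe5→b57/s1 MISS; vc=[20]
#8 0x92→b36/s4 MISS; vc=[20,52]
#9 0xa8→b42/s2 L1-HIT; vc=[20,52]
#10 0x89→b34/s2 MISS; vc=[20,52,42]
#11 0x50→b20/s4 VC-HIT; vc=[36,52,42]
#12 0xe4→b57/s1 L1-HIT; vc=[36,52,42]
#13 0xf1→b60/s4 MISS; vc=[52,42,20]
#14 0x30→b12/s4 MISS; vc=[42,20,60]
#15 0x52→b20/s4 VC-HIT; vc=[42,12,60]
#16 0x30→b12/s4 VC-HIT; vc=[42,20,60]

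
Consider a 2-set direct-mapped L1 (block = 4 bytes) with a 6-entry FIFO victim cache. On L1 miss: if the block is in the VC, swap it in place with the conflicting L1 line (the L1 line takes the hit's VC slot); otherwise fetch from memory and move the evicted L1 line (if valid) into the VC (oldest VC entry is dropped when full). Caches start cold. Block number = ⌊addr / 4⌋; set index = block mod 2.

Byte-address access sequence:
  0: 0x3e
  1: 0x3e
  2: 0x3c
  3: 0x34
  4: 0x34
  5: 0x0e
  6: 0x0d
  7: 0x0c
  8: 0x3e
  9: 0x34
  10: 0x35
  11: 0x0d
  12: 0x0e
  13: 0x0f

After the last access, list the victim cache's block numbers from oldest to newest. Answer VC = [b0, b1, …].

  [0] addr=0x3e blk=15 s=1: MISS | VC []
  [1] addr=0x3e blk=15 s=1: L1-HIT | VC []
  [2] addr=0x3c blk=15 s=1: L1-HIT | VC []
  [3] addr=0x34 blk=13 s=1: MISS | VC [15]
  [4] addr=0x34 blk=13 s=1: L1-HIT | VC [15]
  [5] addr=0xe blk=3 s=1: MISS | VC [15, 13]
  [6] addr=0xd blk=3 s=1: L1-HIT | VC [15, 13]
  [7] addr=0xc blk=3 s=1: L1-HIT | VC [15, 13]
  [8] addr=0x3e blk=15 s=1: VC-HIT | VC [3, 13]
  [9] addr=0x34 blk=13 s=1: VC-HIT | VC [3, 15]
  [10] addr=0x35 blk=13 s=1: L1-HIT | VC [3, 15]
  [11] addr=0xd blk=3 s=1: VC-HIT | VC [13, 15]
  [12] addr=0xe blk=3 s=1: L1-HIT | VC [13, 15]
  [13] addr=0xf blk=3 s=1: L1-HIT | VC [13, 15]

VC = [13, 15]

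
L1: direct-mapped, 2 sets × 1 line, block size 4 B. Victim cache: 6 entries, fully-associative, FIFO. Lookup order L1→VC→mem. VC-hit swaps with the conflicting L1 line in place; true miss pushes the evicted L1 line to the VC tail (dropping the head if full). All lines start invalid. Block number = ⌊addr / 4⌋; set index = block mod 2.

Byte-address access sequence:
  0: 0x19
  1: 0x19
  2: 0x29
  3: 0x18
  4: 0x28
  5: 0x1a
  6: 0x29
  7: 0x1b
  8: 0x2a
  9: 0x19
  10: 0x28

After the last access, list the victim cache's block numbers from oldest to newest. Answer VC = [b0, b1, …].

VC = [6]

0: 0x19 (blk 6, set 0) → MISS  vc=[]
1: 0x19 (blk 6, set 0) → L1-HIT  vc=[]
2: 0x29 (blk 10, set 0) → MISS  vc=[6]
3: 0x18 (blk 6, set 0) → VC-HIT  vc=[10]
4: 0x28 (blk 10, set 0) → VC-HIT  vc=[6]
5: 0x1a (blk 6, set 0) → VC-HIT  vc=[10]
6: 0x29 (blk 10, set 0) → VC-HIT  vc=[6]
7: 0x1b (blk 6, set 0) → VC-HIT  vc=[10]
8: 0x2a (blk 10, set 0) → VC-HIT  vc=[6]
9: 0x19 (blk 6, set 0) → VC-HIT  vc=[10]
10: 0x28 (blk 10, set 0) → VC-HIT  vc=[6]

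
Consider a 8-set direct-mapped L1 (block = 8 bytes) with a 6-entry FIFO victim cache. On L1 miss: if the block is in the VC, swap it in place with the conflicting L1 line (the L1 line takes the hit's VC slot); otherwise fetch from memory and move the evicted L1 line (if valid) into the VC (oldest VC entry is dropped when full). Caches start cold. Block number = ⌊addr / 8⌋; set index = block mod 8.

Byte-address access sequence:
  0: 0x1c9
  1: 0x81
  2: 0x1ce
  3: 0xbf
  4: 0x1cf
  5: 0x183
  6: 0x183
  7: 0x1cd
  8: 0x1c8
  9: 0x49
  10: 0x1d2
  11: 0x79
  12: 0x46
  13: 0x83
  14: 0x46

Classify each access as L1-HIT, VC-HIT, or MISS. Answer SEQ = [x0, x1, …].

SEQ = [MISS, MISS, L1-HIT, MISS, L1-HIT, MISS, L1-HIT, L1-HIT, L1-HIT, MISS, MISS, MISS, MISS, VC-HIT, VC-HIT]

0: 0x1c9 (blk 57, set 1) → MISS  vc=[]
1: 0x81 (blk 16, set 0) → MISS  vc=[]
2: 0x1ce (blk 57, set 1) → L1-HIT  vc=[]
3: 0xbf (blk 23, set 7) → MISS  vc=[]
4: 0x1cf (blk 57, set 1) → L1-HIT  vc=[]
5: 0x183 (blk 48, set 0) → MISS  vc=[16]
6: 0x183 (blk 48, set 0) → L1-HIT  vc=[16]
7: 0x1cd (blk 57, set 1) → L1-HIT  vc=[16]
8: 0x1c8 (blk 57, set 1) → L1-HIT  vc=[16]
9: 0x49 (blk 9, set 1) → MISS  vc=[16, 57]
10: 0x1d2 (blk 58, set 2) → MISS  vc=[16, 57]
11: 0x79 (blk 15, set 7) → MISS  vc=[16, 57, 23]
12: 0x46 (blk 8, set 0) → MISS  vc=[16, 57, 23, 48]
13: 0x83 (blk 16, set 0) → VC-HIT  vc=[8, 57, 23, 48]
14: 0x46 (blk 8, set 0) → VC-HIT  vc=[16, 57, 23, 48]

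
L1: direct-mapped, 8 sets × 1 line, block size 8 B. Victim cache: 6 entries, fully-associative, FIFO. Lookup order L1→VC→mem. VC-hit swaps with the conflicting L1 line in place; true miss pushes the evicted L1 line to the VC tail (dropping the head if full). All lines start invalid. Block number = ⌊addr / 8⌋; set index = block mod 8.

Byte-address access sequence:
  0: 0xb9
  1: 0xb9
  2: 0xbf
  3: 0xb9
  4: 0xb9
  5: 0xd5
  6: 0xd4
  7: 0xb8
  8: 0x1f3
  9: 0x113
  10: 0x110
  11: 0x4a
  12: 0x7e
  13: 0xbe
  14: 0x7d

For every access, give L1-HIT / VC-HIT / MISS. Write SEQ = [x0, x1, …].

0: 0xb9 (blk 23, set 7) → MISS  vc=[]
1: 0xb9 (blk 23, set 7) → L1-HIT  vc=[]
2: 0xbf (blk 23, set 7) → L1-HIT  vc=[]
3: 0xb9 (blk 23, set 7) → L1-HIT  vc=[]
4: 0xb9 (blk 23, set 7) → L1-HIT  vc=[]
5: 0xd5 (blk 26, set 2) → MISS  vc=[]
6: 0xd4 (blk 26, set 2) → L1-HIT  vc=[]
7: 0xb8 (blk 23, set 7) → L1-HIT  vc=[]
8: 0x1f3 (blk 62, set 6) → MISS  vc=[]
9: 0x113 (blk 34, set 2) → MISS  vc=[26]
10: 0x110 (blk 34, set 2) → L1-HIT  vc=[26]
11: 0x4a (blk 9, set 1) → MISS  vc=[26]
12: 0x7e (blk 15, set 7) → MISS  vc=[26, 23]
13: 0xbe (blk 23, set 7) → VC-HIT  vc=[26, 15]
14: 0x7d (blk 15, set 7) → VC-HIT  vc=[26, 23]

SEQ = [MISS, L1-HIT, L1-HIT, L1-HIT, L1-HIT, MISS, L1-HIT, L1-HIT, MISS, MISS, L1-HIT, MISS, MISS, VC-HIT, VC-HIT]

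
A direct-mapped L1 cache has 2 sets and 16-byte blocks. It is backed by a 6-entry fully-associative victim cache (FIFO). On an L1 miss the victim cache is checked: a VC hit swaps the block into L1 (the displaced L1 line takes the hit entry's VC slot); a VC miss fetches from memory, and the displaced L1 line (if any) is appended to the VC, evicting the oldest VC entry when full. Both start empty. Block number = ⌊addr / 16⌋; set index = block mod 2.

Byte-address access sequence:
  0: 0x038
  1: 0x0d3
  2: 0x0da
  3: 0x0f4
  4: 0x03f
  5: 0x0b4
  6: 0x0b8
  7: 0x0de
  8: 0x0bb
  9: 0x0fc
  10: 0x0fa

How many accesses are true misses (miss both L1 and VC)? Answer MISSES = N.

  [0] addr=0x38 blk=3 s=1: MISS | VC []
  [1] addr=0xd3 blk=13 s=1: MISS | VC [3]
  [2] addr=0xda blk=13 s=1: L1-HIT | VC [3]
  [3] addr=0xf4 blk=15 s=1: MISS | VC [3, 13]
  [4] addr=0x3f blk=3 s=1: VC-HIT | VC [15, 13]
  [5] addr=0xb4 blk=11 s=1: MISS | VC [15, 13, 3]
  [6] addr=0xb8 blk=11 s=1: L1-HIT | VC [15, 13, 3]
  [7] addr=0xde blk=13 s=1: VC-HIT | VC [15, 11, 3]
  [8] addr=0xbb blk=11 s=1: VC-HIT | VC [15, 13, 3]
  [9] addr=0xfc blk=15 s=1: VC-HIT | VC [11, 13, 3]
  [10] addr=0xfa blk=15 s=1: L1-HIT | VC [11, 13, 3]

MISSES = 4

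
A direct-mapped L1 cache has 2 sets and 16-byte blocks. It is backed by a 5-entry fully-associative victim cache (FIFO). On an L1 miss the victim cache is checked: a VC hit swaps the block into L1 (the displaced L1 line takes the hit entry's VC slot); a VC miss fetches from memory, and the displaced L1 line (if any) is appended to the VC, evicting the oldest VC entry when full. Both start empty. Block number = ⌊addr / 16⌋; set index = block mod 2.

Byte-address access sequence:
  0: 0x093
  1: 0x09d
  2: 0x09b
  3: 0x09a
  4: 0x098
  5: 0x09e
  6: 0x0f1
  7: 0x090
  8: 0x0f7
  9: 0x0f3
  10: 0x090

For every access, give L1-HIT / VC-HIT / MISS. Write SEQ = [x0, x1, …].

SEQ = [MISS, L1-HIT, L1-HIT, L1-HIT, L1-HIT, L1-HIT, MISS, VC-HIT, VC-HIT, L1-HIT, VC-HIT]

0: 0x93 (blk 9, set 1) → MISS  vc=[]
1: 0x9d (blk 9, set 1) → L1-HIT  vc=[]
2: 0x9b (blk 9, set 1) → L1-HIT  vc=[]
3: 0x9a (blk 9, set 1) → L1-HIT  vc=[]
4: 0x98 (blk 9, set 1) → L1-HIT  vc=[]
5: 0x9e (blk 9, set 1) → L1-HIT  vc=[]
6: 0xf1 (blk 15, set 1) → MISS  vc=[9]
7: 0x90 (blk 9, set 1) → VC-HIT  vc=[15]
8: 0xf7 (blk 15, set 1) → VC-HIT  vc=[9]
9: 0xf3 (blk 15, set 1) → L1-HIT  vc=[9]
10: 0x90 (blk 9, set 1) → VC-HIT  vc=[15]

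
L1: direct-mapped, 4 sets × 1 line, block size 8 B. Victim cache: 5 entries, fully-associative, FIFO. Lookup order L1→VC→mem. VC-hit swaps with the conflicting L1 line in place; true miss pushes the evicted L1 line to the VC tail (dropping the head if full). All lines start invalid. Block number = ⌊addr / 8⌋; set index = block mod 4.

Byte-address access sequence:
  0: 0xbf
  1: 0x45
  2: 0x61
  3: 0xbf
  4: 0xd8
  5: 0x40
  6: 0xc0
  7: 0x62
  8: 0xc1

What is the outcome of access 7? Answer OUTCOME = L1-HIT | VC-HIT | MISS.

OUTCOME = VC-HIT

#0 0xbf→b23/s3 MISS; vc=[]
#1 0x45→b8/s0 MISS; vc=[]
#2 0x61→b12/s0 MISS; vc=[8]
#3 0xbf→b23/s3 L1-HIT; vc=[8]
#4 0xd8→b27/s3 MISS; vc=[8,23]
#5 0x40→b8/s0 VC-HIT; vc=[12,23]
#6 0xc0→b24/s0 MISS; vc=[12,23,8]
#7 0x62→b12/s0 VC-HIT; vc=[24,23,8]
#8 0xc1→b24/s0 VC-HIT; vc=[12,23,8]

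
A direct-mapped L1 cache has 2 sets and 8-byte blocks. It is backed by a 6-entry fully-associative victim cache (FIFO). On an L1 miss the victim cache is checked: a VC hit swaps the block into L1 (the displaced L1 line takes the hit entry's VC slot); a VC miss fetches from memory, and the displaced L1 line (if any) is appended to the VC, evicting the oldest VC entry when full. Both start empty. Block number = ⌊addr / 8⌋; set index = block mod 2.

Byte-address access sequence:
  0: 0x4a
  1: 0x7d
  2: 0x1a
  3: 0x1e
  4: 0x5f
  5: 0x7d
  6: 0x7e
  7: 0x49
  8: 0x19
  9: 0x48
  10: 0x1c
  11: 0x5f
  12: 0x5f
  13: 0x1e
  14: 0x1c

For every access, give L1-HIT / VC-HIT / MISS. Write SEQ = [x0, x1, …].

  [0] addr=0x4a blk=9 s=1: MISS | VC []
  [1] addr=0x7d blk=15 s=1: MISS | VC [9]
  [2] addr=0x1a blk=3 s=1: MISS | VC [9, 15]
  [3] addr=0x1e blk=3 s=1: L1-HIT | VC [9, 15]
  [4] addr=0x5f blk=11 s=1: MISS | VC [9, 15, 3]
  [5] addr=0x7d blk=15 s=1: VC-HIT | VC [9, 11, 3]
  [6] addr=0x7e blk=15 s=1: L1-HIT | VC [9, 11, 3]
  [7] addr=0x49 blk=9 s=1: VC-HIT | VC [15, 11, 3]
  [8] addr=0x19 blk=3 s=1: VC-HIT | VC [15, 11, 9]
  [9] addr=0x48 blk=9 s=1: VC-HIT | VC [15, 11, 3]
  [10] addr=0x1c blk=3 s=1: VC-HIT | VC [15, 11, 9]
  [11] addr=0x5f blk=11 s=1: VC-HIT | VC [15, 3, 9]
  [12] addr=0x5f blk=11 s=1: L1-HIT | VC [15, 3, 9]
  [13] addr=0x1e blk=3 s=1: VC-HIT | VC [15, 11, 9]
  [14] addr=0x1c blk=3 s=1: L1-HIT | VC [15, 11, 9]

SEQ = [MISS, MISS, MISS, L1-HIT, MISS, VC-HIT, L1-HIT, VC-HIT, VC-HIT, VC-HIT, VC-HIT, VC-HIT, L1-HIT, VC-HIT, L1-HIT]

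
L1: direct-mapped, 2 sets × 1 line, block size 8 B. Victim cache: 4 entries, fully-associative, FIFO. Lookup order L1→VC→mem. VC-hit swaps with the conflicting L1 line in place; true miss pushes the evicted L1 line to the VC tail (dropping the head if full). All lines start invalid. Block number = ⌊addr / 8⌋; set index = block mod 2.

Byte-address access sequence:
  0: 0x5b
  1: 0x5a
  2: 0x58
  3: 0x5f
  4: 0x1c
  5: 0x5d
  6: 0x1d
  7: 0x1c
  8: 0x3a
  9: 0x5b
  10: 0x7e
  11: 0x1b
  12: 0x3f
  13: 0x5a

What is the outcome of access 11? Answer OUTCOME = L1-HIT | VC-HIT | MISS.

OUTCOME = VC-HIT

#0 0x5b→b11/s1 MISS; vc=[]
#1 0x5a→b11/s1 L1-HIT; vc=[]
#2 0x58→b11/s1 L1-HIT; vc=[]
#3 0x5f→b11/s1 L1-HIT; vc=[]
#4 0x1c→b3/s1 MISS; vc=[11]
#5 0x5d→b11/s1 VC-HIT; vc=[3]
#6 0x1d→b3/s1 VC-HIT; vc=[11]
#7 0x1c→b3/s1 L1-HIT; vc=[11]
#8 0x3a→b7/s1 MISS; vc=[11,3]
#9 0x5b→b11/s1 VC-HIT; vc=[7,3]
#10 0x7e→b15/s1 MISS; vc=[7,3,11]
#11 0x1b→b3/s1 VC-HIT; vc=[7,15,11]
#12 0x3f→b7/s1 VC-HIT; vc=[3,15,11]
#13 0x5a→b11/s1 VC-HIT; vc=[3,15,7]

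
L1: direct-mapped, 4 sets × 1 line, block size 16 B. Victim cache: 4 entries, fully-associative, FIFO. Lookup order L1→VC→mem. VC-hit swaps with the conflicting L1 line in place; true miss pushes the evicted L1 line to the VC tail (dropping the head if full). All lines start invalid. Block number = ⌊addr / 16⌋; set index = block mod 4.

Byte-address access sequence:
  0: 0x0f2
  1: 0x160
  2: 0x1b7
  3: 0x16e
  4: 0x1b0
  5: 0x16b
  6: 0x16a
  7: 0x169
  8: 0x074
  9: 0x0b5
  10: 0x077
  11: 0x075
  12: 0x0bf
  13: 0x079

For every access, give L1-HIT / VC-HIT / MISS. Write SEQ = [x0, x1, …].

0: 0xf2 (blk 15, set 3) → MISS  vc=[]
1: 0x160 (blk 22, set 2) → MISS  vc=[]
2: 0x1b7 (blk 27, set 3) → MISS  vc=[15]
3: 0x16e (blk 22, set 2) → L1-HIT  vc=[15]
4: 0x1b0 (blk 27, set 3) → L1-HIT  vc=[15]
5: 0x16b (blk 22, set 2) → L1-HIT  vc=[15]
6: 0x16a (blk 22, set 2) → L1-HIT  vc=[15]
7: 0x169 (blk 22, set 2) → L1-HIT  vc=[15]
8: 0x74 (blk 7, set 3) → MISS  vc=[15, 27]
9: 0xb5 (blk 11, set 3) → MISS  vc=[15, 27, 7]
10: 0x77 (blk 7, set 3) → VC-HIT  vc=[15, 27, 11]
11: 0x75 (blk 7, set 3) → L1-HIT  vc=[15, 27, 11]
12: 0xbf (blk 11, set 3) → VC-HIT  vc=[15, 27, 7]
13: 0x79 (blk 7, set 3) → VC-HIT  vc=[15, 27, 11]

SEQ = [MISS, MISS, MISS, L1-HIT, L1-HIT, L1-HIT, L1-HIT, L1-HIT, MISS, MISS, VC-HIT, L1-HIT, VC-HIT, VC-HIT]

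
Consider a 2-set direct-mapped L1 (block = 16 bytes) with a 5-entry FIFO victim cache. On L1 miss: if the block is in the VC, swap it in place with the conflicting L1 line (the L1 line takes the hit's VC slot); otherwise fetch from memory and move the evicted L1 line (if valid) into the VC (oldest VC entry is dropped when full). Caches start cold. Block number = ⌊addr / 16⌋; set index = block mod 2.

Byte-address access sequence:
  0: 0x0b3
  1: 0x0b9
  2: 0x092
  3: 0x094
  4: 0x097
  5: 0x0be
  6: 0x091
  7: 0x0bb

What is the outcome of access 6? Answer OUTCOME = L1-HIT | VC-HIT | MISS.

OUTCOME = VC-HIT

  [0] addr=0xb3 blk=11 s=1: MISS | VC []
  [1] addr=0xb9 blk=11 s=1: L1-HIT | VC []
  [2] addr=0x92 blk=9 s=1: MISS | VC [11]
  [3] addr=0x94 blk=9 s=1: L1-HIT | VC [11]
  [4] addr=0x97 blk=9 s=1: L1-HIT | VC [11]
  [5] addr=0xbe blk=11 s=1: VC-HIT | VC [9]
  [6] addr=0x91 blk=9 s=1: VC-HIT | VC [11]
  [7] addr=0xbb blk=11 s=1: VC-HIT | VC [9]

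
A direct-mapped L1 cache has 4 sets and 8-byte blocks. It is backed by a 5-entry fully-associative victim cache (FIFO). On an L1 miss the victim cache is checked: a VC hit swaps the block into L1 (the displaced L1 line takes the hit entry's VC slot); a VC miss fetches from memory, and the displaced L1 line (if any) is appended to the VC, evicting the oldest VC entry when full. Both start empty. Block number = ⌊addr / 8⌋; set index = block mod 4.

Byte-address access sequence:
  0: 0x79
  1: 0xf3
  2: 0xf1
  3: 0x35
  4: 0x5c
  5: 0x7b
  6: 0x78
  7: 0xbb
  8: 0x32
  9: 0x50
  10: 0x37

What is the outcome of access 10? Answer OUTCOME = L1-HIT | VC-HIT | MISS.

OUTCOME = VC-HIT

#0 0x79→b15/s3 MISS; vc=[]
#1 0xf3→b30/s2 MISS; vc=[]
#2 0xf1→b30/s2 L1-HIT; vc=[]
#3 0x35→b6/s2 MISS; vc=[30]
#4 0x5c→b11/s3 MISS; vc=[30,15]
#5 0x7b→b15/s3 VC-HIT; vc=[30,11]
#6 0x78→b15/s3 L1-HIT; vc=[30,11]
#7 0xbb→b23/s3 MISS; vc=[30,11,15]
#8 0x32→b6/s2 L1-HIT; vc=[30,11,15]
#9 0x50→b10/s2 MISS; vc=[30,11,15,6]
#10 0x37→b6/s2 VC-HIT; vc=[30,11,15,10]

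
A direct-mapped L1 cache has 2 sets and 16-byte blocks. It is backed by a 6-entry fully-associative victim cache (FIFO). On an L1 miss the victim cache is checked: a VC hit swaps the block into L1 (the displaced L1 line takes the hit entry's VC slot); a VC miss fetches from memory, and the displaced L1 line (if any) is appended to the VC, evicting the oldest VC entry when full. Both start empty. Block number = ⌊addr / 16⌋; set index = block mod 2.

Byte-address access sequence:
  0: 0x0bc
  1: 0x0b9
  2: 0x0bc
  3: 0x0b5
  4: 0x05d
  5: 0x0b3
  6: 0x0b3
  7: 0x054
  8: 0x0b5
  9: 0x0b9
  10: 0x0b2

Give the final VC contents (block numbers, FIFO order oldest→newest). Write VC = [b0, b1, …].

  [0] addr=0xbc blk=11 s=1: MISS | VC []
  [1] addr=0xb9 blk=11 s=1: L1-HIT | VC []
  [2] addr=0xbc blk=11 s=1: L1-HIT | VC []
  [3] addr=0xb5 blk=11 s=1: L1-HIT | VC []
  [4] addr=0x5d blk=5 s=1: MISS | VC [11]
  [5] addr=0xb3 blk=11 s=1: VC-HIT | VC [5]
  [6] addr=0xb3 blk=11 s=1: L1-HIT | VC [5]
  [7] addr=0x54 blk=5 s=1: VC-HIT | VC [11]
  [8] addr=0xb5 blk=11 s=1: VC-HIT | VC [5]
  [9] addr=0xb9 blk=11 s=1: L1-HIT | VC [5]
  [10] addr=0xb2 blk=11 s=1: L1-HIT | VC [5]

VC = [5]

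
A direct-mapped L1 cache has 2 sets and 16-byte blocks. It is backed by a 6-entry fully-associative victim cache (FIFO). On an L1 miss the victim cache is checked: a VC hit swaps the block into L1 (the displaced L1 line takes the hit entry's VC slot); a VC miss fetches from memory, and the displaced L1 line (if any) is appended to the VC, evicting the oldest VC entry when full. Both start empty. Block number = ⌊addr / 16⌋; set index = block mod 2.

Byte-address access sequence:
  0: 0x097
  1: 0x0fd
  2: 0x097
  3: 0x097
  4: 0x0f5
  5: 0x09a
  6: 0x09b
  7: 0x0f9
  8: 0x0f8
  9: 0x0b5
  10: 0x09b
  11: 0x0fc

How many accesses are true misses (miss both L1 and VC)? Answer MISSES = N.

  [0] addr=0x97 blk=9 s=1: MISS | VC []
  [1] addr=0xfd blk=15 s=1: MISS | VC [9]
  [2] addr=0x97 blk=9 s=1: VC-HIT | VC [15]
  [3] addr=0x97 blk=9 s=1: L1-HIT | VC [15]
  [4] addr=0xf5 blk=15 s=1: VC-HIT | VC [9]
  [5] addr=0x9a blk=9 s=1: VC-HIT | VC [15]
  [6] addr=0x9b blk=9 s=1: L1-HIT | VC [15]
  [7] addr=0xf9 blk=15 s=1: VC-HIT | VC [9]
  [8] addr=0xf8 blk=15 s=1: L1-HIT | VC [9]
  [9] addr=0xb5 blk=11 s=1: MISS | VC [9, 15]
  [10] addr=0x9b blk=9 s=1: VC-HIT | VC [11, 15]
  [11] addr=0xfc blk=15 s=1: VC-HIT | VC [11, 9]

MISSES = 3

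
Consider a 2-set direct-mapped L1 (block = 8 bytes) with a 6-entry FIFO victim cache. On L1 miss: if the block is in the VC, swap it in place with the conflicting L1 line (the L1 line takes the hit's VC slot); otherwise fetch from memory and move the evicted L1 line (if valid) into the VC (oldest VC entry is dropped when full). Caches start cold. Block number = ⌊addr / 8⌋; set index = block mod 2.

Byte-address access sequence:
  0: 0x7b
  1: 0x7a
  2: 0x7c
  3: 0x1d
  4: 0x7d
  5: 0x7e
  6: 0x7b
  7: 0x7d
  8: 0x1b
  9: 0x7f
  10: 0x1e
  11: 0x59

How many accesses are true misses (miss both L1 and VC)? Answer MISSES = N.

  [0] addr=0x7b blk=15 s=1: MISS | VC []
  [1] addr=0x7a blk=15 s=1: L1-HIT | VC []
  [2] addr=0x7c blk=15 s=1: L1-HIT | VC []
  [3] addr=0x1d blk=3 s=1: MISS | VC [15]
  [4] addr=0x7d blk=15 s=1: VC-HIT | VC [3]
  [5] addr=0x7e blk=15 s=1: L1-HIT | VC [3]
  [6] addr=0x7b blk=15 s=1: L1-HIT | VC [3]
  [7] addr=0x7d blk=15 s=1: L1-HIT | VC [3]
  [8] addr=0x1b blk=3 s=1: VC-HIT | VC [15]
  [9] addr=0x7f blk=15 s=1: VC-HIT | VC [3]
  [10] addr=0x1e blk=3 s=1: VC-HIT | VC [15]
  [11] addr=0x59 blk=11 s=1: MISS | VC [15, 3]

MISSES = 3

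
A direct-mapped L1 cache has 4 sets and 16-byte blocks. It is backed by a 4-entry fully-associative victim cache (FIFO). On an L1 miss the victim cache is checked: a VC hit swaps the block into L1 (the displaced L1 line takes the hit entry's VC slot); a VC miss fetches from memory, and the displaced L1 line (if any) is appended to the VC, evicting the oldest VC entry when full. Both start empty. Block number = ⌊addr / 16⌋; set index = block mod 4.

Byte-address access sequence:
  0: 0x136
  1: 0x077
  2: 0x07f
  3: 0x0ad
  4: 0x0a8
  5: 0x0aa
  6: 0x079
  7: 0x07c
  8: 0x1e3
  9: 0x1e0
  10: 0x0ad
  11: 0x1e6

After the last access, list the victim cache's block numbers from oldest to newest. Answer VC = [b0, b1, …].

0: 0x136 (blk 19, set 3) → MISS  vc=[]
1: 0x77 (blk 7, set 3) → MISS  vc=[19]
2: 0x7f (blk 7, set 3) → L1-HIT  vc=[19]
3: 0xad (blk 10, set 2) → MISS  vc=[19]
4: 0xa8 (blk 10, set 2) → L1-HIT  vc=[19]
5: 0xaa (blk 10, set 2) → L1-HIT  vc=[19]
6: 0x79 (blk 7, set 3) → L1-HIT  vc=[19]
7: 0x7c (blk 7, set 3) → L1-HIT  vc=[19]
8: 0x1e3 (blk 30, set 2) → MISS  vc=[19, 10]
9: 0x1e0 (blk 30, set 2) → L1-HIT  vc=[19, 10]
10: 0xad (blk 10, set 2) → VC-HIT  vc=[19, 30]
11: 0x1e6 (blk 30, set 2) → VC-HIT  vc=[19, 10]

VC = [19, 10]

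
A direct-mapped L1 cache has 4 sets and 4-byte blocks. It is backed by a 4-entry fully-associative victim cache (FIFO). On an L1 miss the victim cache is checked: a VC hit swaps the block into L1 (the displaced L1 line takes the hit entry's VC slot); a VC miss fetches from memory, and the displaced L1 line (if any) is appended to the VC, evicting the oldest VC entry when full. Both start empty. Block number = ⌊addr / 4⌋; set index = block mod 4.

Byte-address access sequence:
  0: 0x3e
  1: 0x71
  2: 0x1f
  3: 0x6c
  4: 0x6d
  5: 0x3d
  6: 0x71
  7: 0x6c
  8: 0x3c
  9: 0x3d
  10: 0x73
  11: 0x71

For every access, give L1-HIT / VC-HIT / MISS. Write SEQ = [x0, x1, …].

SEQ = [MISS, MISS, MISS, MISS, L1-HIT, VC-HIT, L1-HIT, VC-HIT, VC-HIT, L1-HIT, L1-HIT, L1-HIT]

#0 0x3e→b15/s3 MISS; vc=[]
#1 0x71→b28/s0 MISS; vc=[]
#2 0x1f→b7/s3 MISS; vc=[15]
#3 0x6c→b27/s3 MISS; vc=[15,7]
#4 0x6d→b27/s3 L1-HIT; vc=[15,7]
#5 0x3d→b15/s3 VC-HIT; vc=[27,7]
#6 0x71→b28/s0 L1-HIT; vc=[27,7]
#7 0x6c→b27/s3 VC-HIT; vc=[15,7]
#8 0x3c→b15/s3 VC-HIT; vc=[27,7]
#9 0x3d→b15/s3 L1-HIT; vc=[27,7]
#10 0x73→b28/s0 L1-HIT; vc=[27,7]
#11 0x71→b28/s0 L1-HIT; vc=[27,7]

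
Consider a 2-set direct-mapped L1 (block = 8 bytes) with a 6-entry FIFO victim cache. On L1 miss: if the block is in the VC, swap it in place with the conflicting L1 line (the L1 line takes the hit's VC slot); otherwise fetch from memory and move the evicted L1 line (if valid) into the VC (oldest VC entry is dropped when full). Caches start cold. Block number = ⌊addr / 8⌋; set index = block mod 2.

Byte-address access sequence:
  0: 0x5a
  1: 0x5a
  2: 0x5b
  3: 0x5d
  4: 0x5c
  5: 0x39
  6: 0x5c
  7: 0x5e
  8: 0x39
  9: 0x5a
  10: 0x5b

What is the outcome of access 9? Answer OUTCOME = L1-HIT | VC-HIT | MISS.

OUTCOME = VC-HIT

0: 0x5a (blk 11, set 1) → MISS  vc=[]
1: 0x5a (blk 11, set 1) → L1-HIT  vc=[]
2: 0x5b (blk 11, set 1) → L1-HIT  vc=[]
3: 0x5d (blk 11, set 1) → L1-HIT  vc=[]
4: 0x5c (blk 11, set 1) → L1-HIT  vc=[]
5: 0x39 (blk 7, set 1) → MISS  vc=[11]
6: 0x5c (blk 11, set 1) → VC-HIT  vc=[7]
7: 0x5e (blk 11, set 1) → L1-HIT  vc=[7]
8: 0x39 (blk 7, set 1) → VC-HIT  vc=[11]
9: 0x5a (blk 11, set 1) → VC-HIT  vc=[7]
10: 0x5b (blk 11, set 1) → L1-HIT  vc=[7]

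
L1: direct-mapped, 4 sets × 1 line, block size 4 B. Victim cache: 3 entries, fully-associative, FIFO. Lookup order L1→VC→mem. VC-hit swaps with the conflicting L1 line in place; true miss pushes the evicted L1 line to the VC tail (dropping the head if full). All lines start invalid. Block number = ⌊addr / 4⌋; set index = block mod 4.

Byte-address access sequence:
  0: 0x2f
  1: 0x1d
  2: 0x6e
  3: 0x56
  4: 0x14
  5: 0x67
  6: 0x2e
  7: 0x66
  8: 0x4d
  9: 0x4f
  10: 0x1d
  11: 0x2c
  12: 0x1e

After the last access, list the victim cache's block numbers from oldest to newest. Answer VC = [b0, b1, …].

VC = [27, 11, 19]

0: 0x2f (blk 11, set 3) → MISS  vc=[]
1: 0x1d (blk 7, set 3) → MISS  vc=[11]
2: 0x6e (blk 27, set 3) → MISS  vc=[11, 7]
3: 0x56 (blk 21, set 1) → MISS  vc=[11, 7]
4: 0x14 (blk 5, set 1) → MISS  vc=[11, 7, 21]
5: 0x67 (blk 25, set 1) → MISS  vc=[7, 21, 5]
6: 0x2e (blk 11, set 3) → MISS  vc=[21, 5, 27]
7: 0x66 (blk 25, set 1) → L1-HIT  vc=[21, 5, 27]
8: 0x4d (blk 19, set 3) → MISS  vc=[5, 27, 11]
9: 0x4f (blk 19, set 3) → L1-HIT  vc=[5, 27, 11]
10: 0x1d (blk 7, set 3) → MISS  vc=[27, 11, 19]
11: 0x2c (blk 11, set 3) → VC-HIT  vc=[27, 7, 19]
12: 0x1e (blk 7, set 3) → VC-HIT  vc=[27, 11, 19]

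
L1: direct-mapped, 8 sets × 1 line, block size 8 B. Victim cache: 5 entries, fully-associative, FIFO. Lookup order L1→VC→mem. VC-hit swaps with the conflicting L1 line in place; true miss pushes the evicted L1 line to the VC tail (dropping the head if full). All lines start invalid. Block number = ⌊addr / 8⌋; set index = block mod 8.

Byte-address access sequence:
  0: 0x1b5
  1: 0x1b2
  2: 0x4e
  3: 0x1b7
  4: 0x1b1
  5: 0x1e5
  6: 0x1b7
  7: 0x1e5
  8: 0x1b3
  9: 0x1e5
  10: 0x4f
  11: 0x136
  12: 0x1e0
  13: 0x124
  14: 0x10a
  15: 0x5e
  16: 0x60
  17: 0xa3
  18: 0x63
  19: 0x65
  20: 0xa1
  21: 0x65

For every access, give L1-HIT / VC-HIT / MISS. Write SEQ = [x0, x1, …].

SEQ = [MISS, L1-HIT, MISS, L1-HIT, L1-HIT, MISS, L1-HIT, L1-HIT, L1-HIT, L1-HIT, L1-HIT, MISS, L1-HIT, MISS, MISS, MISS, MISS, MISS, VC-HIT, L1-HIT, VC-HIT, VC-HIT]

  [0] addr=0x1b5 blk=54 s=6: MISS | VC []
  [1] addr=0x1b2 blk=54 s=6: L1-HIT | VC []
  [2] addr=0x4e blk=9 s=1: MISS | VC []
  [3] addr=0x1b7 blk=54 s=6: L1-HIT | VC []
  [4] addr=0x1b1 blk=54 s=6: L1-HIT | VC []
  [5] addr=0x1e5 blk=60 s=4: MISS | VC []
  [6] addr=0x1b7 blk=54 s=6: L1-HIT | VC []
  [7] addr=0x1e5 blk=60 s=4: L1-HIT | VC []
  [8] addr=0x1b3 blk=54 s=6: L1-HIT | VC []
  [9] addr=0x1e5 blk=60 s=4: L1-HIT | VC []
  [10] addr=0x4f blk=9 s=1: L1-HIT | VC []
  [11] addr=0x136 blk=38 s=6: MISS | VC [54]
  [12] addr=0x1e0 blk=60 s=4: L1-HIT | VC [54]
  [13] addr=0x124 blk=36 s=4: MISS | VC [54, 60]
  [14] addr=0x10a blk=33 s=1: MISS | VC [54, 60, 9]
  [15] addr=0x5e blk=11 s=3: MISS | VC [54, 60, 9]
  [16] addr=0x60 blk=12 s=4: MISS | VC [54, 60, 9, 36]
  [17] addr=0xa3 blk=20 s=4: MISS | VC [54, 60, 9, 36, 12]
  [18] addr=0x63 blk=12 s=4: VC-HIT | VC [54, 60, 9, 36, 20]
  [19] addr=0x65 blk=12 s=4: L1-HIT | VC [54, 60, 9, 36, 20]
  [20] addr=0xa1 blk=20 s=4: VC-HIT | VC [54, 60, 9, 36, 12]
  [21] addr=0x65 blk=12 s=4: VC-HIT | VC [54, 60, 9, 36, 20]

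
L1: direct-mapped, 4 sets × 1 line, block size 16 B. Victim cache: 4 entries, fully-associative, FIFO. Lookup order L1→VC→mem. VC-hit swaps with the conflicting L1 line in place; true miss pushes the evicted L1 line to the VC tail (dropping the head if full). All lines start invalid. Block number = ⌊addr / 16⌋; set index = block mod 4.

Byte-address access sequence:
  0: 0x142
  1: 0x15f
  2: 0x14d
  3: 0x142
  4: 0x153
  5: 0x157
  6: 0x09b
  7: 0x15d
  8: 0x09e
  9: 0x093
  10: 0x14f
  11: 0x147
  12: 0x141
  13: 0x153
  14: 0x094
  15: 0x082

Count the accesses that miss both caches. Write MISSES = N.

  [0] addr=0x142 blk=20 s=0: MISS | VC []
  [1] addr=0x15f blk=21 s=1: MISS | VC []
  [2] addr=0x14d blk=20 s=0: L1-HIT | VC []
  [3] addr=0x142 blk=20 s=0: L1-HIT | VC []
  [4] addr=0x153 blk=21 s=1: L1-HIT | VC []
  [5] addr=0x157 blk=21 s=1: L1-HIT | VC []
  [6] addr=0x9b blk=9 s=1: MISS | VC [21]
  [7] addr=0x15d blk=21 s=1: VC-HIT | VC [9]
  [8] addr=0x9e blk=9 s=1: VC-HIT | VC [21]
  [9] addr=0x93 blk=9 s=1: L1-HIT | VC [21]
  [10] addr=0x14f blk=20 s=0: L1-HIT | VC [21]
  [11] addr=0x147 blk=20 s=0: L1-HIT | VC [21]
  [12] addr=0x141 blk=20 s=0: L1-HIT | VC [21]
  [13] addr=0x153 blk=21 s=1: VC-HIT | VC [9]
  [14] addr=0x94 blk=9 s=1: VC-HIT | VC [21]
  [15] addr=0x82 blk=8 s=0: MISS | VC [21, 20]

MISSES = 4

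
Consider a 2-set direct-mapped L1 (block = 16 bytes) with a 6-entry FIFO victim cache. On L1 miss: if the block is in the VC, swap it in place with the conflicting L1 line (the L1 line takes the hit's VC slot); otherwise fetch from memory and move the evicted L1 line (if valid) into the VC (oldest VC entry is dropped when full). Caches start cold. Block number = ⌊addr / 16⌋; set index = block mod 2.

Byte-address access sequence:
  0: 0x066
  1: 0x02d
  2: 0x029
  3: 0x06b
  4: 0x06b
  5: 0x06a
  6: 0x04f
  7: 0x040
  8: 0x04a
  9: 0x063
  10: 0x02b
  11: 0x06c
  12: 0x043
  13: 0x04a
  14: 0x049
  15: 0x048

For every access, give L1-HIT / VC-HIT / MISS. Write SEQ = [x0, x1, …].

SEQ = [MISS, MISS, L1-HIT, VC-HIT, L1-HIT, L1-HIT, MISS, L1-HIT, L1-HIT, VC-HIT, VC-HIT, VC-HIT, VC-HIT, L1-HIT, L1-HIT, L1-HIT]

#0 0x66→b6/s0 MISS; vc=[]
#1 0x2d→b2/s0 MISS; vc=[6]
#2 0x29→b2/s0 L1-HIT; vc=[6]
#3 0x6b→b6/s0 VC-HIT; vc=[2]
#4 0x6b→b6/s0 L1-HIT; vc=[2]
#5 0x6a→b6/s0 L1-HIT; vc=[2]
#6 0x4f→b4/s0 MISS; vc=[2,6]
#7 0x40→b4/s0 L1-HIT; vc=[2,6]
#8 0x4a→b4/s0 L1-HIT; vc=[2,6]
#9 0x63→b6/s0 VC-HIT; vc=[2,4]
#10 0x2b→b2/s0 VC-HIT; vc=[6,4]
#11 0x6c→b6/s0 VC-HIT; vc=[2,4]
#12 0x43→b4/s0 VC-HIT; vc=[2,6]
#13 0x4a→b4/s0 L1-HIT; vc=[2,6]
#14 0x49→b4/s0 L1-HIT; vc=[2,6]
#15 0x48→b4/s0 L1-HIT; vc=[2,6]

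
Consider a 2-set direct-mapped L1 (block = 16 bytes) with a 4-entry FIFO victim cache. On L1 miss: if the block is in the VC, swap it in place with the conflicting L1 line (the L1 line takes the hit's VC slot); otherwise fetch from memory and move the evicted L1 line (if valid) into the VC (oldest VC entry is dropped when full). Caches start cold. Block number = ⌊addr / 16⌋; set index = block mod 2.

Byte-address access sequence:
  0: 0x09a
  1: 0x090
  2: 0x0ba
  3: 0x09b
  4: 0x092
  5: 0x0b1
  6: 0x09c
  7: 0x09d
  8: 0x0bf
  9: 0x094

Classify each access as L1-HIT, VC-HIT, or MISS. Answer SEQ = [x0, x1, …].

  [0] addr=0x9a blk=9 s=1: MISS | VC []
  [1] addr=0x90 blk=9 s=1: L1-HIT | VC []
  [2] addr=0xba blk=11 s=1: MISS | VC [9]
  [3] addr=0x9b blk=9 s=1: VC-HIT | VC [11]
  [4] addr=0x92 blk=9 s=1: L1-HIT | VC [11]
  [5] addr=0xb1 blk=11 s=1: VC-HIT | VC [9]
  [6] addr=0x9c blk=9 s=1: VC-HIT | VC [11]
  [7] addr=0x9d blk=9 s=1: L1-HIT | VC [11]
  [8] addr=0xbf blk=11 s=1: VC-HIT | VC [9]
  [9] addr=0x94 blk=9 s=1: VC-HIT | VC [11]

SEQ = [MISS, L1-HIT, MISS, VC-HIT, L1-HIT, VC-HIT, VC-HIT, L1-HIT, VC-HIT, VC-HIT]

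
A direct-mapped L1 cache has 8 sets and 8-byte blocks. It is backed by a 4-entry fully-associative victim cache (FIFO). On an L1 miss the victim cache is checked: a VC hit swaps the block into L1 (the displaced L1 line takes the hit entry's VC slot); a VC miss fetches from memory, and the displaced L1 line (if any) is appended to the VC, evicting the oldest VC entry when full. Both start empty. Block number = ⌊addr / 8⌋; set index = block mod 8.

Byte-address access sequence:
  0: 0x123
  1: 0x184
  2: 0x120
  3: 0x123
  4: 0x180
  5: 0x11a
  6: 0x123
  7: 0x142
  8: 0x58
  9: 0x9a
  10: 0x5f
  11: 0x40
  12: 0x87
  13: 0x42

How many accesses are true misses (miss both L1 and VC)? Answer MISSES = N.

MISSES = 8

  [0] addr=0x123 blk=36 s=4: MISS | VC []
  [1] addr=0x184 blk=48 s=0: MISS | VC []
  [2] addr=0x120 blk=36 s=4: L1-HIT | VC []
  [3] addr=0x123 blk=36 s=4: L1-HIT | VC []
  [4] addr=0x180 blk=48 s=0: L1-HIT | VC []
  [5] addr=0x11a blk=35 s=3: MISS | VC []
  [6] addr=0x123 blk=36 s=4: L1-HIT | VC []
  [7] addr=0x142 blk=40 s=0: MISS | VC [48]
  [8] addr=0x58 blk=11 s=3: MISS | VC [48, 35]
  [9] addr=0x9a blk=19 s=3: MISS | VC [48, 35, 11]
  [10] addr=0x5f blk=11 s=3: VC-HIT | VC [48, 35, 19]
  [11] addr=0x40 blk=8 s=0: MISS | VC [48, 35, 19, 40]
  [12] addr=0x87 blk=16 s=0: MISS | VC [35, 19, 40, 8]
  [13] addr=0x42 blk=8 s=0: VC-HIT | VC [35, 19, 40, 16]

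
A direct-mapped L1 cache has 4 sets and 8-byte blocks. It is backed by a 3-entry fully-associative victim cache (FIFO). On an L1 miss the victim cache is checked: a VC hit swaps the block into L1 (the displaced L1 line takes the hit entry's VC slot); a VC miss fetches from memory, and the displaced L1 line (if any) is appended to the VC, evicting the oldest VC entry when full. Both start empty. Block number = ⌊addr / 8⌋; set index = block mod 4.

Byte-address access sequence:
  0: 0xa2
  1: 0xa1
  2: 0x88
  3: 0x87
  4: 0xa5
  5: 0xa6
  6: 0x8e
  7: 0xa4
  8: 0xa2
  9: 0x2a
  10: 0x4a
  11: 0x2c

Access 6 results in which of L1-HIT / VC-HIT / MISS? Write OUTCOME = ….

OUTCOME = L1-HIT

0: 0xa2 (blk 20, set 0) → MISS  vc=[]
1: 0xa1 (blk 20, set 0) → L1-HIT  vc=[]
2: 0x88 (blk 17, set 1) → MISS  vc=[]
3: 0x87 (blk 16, set 0) → MISS  vc=[20]
4: 0xa5 (blk 20, set 0) → VC-HIT  vc=[16]
5: 0xa6 (blk 20, set 0) → L1-HIT  vc=[16]
6: 0x8e (blk 17, set 1) → L1-HIT  vc=[16]
7: 0xa4 (blk 20, set 0) → L1-HIT  vc=[16]
8: 0xa2 (blk 20, set 0) → L1-HIT  vc=[16]
9: 0x2a (blk 5, set 1) → MISS  vc=[16, 17]
10: 0x4a (blk 9, set 1) → MISS  vc=[16, 17, 5]
11: 0x2c (blk 5, set 1) → VC-HIT  vc=[16, 17, 9]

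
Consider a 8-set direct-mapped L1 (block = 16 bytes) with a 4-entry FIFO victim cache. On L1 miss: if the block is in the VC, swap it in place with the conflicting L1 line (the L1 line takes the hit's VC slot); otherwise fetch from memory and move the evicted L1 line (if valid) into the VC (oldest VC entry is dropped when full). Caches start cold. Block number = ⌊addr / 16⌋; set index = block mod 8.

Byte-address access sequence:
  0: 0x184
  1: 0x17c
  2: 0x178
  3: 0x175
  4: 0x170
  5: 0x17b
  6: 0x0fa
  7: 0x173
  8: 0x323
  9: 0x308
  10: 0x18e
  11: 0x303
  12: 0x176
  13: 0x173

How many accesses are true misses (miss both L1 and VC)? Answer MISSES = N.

#0 0x184→b24/s0 MISS; vc=[]
#1 0x17c→b23/s7 MISS; vc=[]
#2 0x178→b23/s7 L1-HIT; vc=[]
#3 0x175→b23/s7 L1-HIT; vc=[]
#4 0x170→b23/s7 L1-HIT; vc=[]
#5 0x17b→b23/s7 L1-HIT; vc=[]
#6 0xfa→b15/s7 MISS; vc=[23]
#7 0x173→b23/s7 VC-HIT; vc=[15]
#8 0x323→b50/s2 MISS; vc=[15]
#9 0x308→b48/s0 MISS; vc=[15,24]
#10 0x18e→b24/s0 VC-HIT; vc=[15,48]
#11 0x303→b48/s0 VC-HIT; vc=[15,24]
#12 0x176→b23/s7 L1-HIT; vc=[15,24]
#13 0x173→b23/s7 L1-HIT; vc=[15,24]

MISSES = 5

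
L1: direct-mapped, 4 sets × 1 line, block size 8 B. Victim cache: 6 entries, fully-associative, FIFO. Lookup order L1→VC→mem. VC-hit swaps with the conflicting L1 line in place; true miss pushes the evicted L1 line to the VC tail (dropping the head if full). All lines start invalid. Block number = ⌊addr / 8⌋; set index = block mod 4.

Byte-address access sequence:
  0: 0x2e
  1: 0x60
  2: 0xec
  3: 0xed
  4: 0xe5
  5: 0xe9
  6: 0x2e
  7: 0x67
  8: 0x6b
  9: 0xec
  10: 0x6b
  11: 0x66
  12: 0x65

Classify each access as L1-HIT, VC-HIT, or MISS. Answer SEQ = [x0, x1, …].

SEQ = [MISS, MISS, MISS, L1-HIT, MISS, L1-HIT, VC-HIT, VC-HIT, MISS, VC-HIT, VC-HIT, L1-HIT, L1-HIT]

#0 0x2e→b5/s1 MISS; vc=[]
#1 0x60→b12/s0 MISS; vc=[]
#2 0xec→b29/s1 MISS; vc=[5]
#3 0xed→b29/s1 L1-HIT; vc=[5]
#4 0xe5→b28/s0 MISS; vc=[5,12]
#5 0xe9→b29/s1 L1-HIT; vc=[5,12]
#6 0x2e→b5/s1 VC-HIT; vc=[29,12]
#7 0x67→b12/s0 VC-HIT; vc=[29,28]
#8 0x6b→b13/s1 MISS; vc=[29,28,5]
#9 0xec→b29/s1 VC-HIT; vc=[13,28,5]
#10 0x6b→b13/s1 VC-HIT; vc=[29,28,5]
#11 0x66→b12/s0 L1-HIT; vc=[29,28,5]
#12 0x65→b12/s0 L1-HIT; vc=[29,28,5]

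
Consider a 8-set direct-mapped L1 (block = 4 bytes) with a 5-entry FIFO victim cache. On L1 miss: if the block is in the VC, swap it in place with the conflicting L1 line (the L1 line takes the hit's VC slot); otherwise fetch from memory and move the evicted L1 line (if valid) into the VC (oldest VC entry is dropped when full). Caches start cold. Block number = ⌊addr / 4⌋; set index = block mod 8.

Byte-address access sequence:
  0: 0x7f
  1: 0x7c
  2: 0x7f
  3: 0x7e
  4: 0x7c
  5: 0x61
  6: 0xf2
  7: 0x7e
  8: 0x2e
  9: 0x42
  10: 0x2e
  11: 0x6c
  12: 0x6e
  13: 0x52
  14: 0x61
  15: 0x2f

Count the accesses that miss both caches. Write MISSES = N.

#0 0x7f→b31/s7 MISS; vc=[]
#1 0x7c→b31/s7 L1-HIT; vc=[]
#2 0x7f→b31/s7 L1-HIT; vc=[]
#3 0x7e→b31/s7 L1-HIT; vc=[]
#4 0x7c→b31/s7 L1-HIT; vc=[]
#5 0x61→b24/s0 MISS; vc=[]
#6 0xf2→b60/s4 MISS; vc=[]
#7 0x7e→b31/s7 L1-HIT; vc=[]
#8 0x2e→b11/s3 MISS; vc=[]
#9 0x42→b16/s0 MISS; vc=[24]
#10 0x2e→b11/s3 L1-HIT; vc=[24]
#11 0x6c→b27/s3 MISS; vc=[24,11]
#12 0x6e→b27/s3 L1-HIT; vc=[24,11]
#13 0x52→b20/s4 MISS; vc=[24,11,60]
#14 0x61→b24/s0 VC-HIT; vc=[16,11,60]
#15 0x2f→b11/s3 VC-HIT; vc=[16,27,60]

MISSES = 7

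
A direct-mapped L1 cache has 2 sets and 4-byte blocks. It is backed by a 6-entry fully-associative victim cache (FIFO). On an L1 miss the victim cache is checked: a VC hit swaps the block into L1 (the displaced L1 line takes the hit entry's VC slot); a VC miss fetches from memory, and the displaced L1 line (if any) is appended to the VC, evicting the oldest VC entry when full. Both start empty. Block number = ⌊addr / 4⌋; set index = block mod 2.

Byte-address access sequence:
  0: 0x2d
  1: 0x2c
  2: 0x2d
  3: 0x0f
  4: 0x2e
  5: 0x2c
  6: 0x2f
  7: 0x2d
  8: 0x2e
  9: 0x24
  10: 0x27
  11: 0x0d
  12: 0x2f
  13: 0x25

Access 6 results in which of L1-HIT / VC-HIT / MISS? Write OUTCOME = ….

OUTCOME = L1-HIT

  [0] addr=0x2d blk=11 s=1: MISS | VC []
  [1] addr=0x2c blk=11 s=1: L1-HIT | VC []
  [2] addr=0x2d blk=11 s=1: L1-HIT | VC []
  [3] addr=0xf blk=3 s=1: MISS | VC [11]
  [4] addr=0x2e blk=11 s=1: VC-HIT | VC [3]
  [5] addr=0x2c blk=11 s=1: L1-HIT | VC [3]
  [6] addr=0x2f blk=11 s=1: L1-HIT | VC [3]
  [7] addr=0x2d blk=11 s=1: L1-HIT | VC [3]
  [8] addr=0x2e blk=11 s=1: L1-HIT | VC [3]
  [9] addr=0x24 blk=9 s=1: MISS | VC [3, 11]
  [10] addr=0x27 blk=9 s=1: L1-HIT | VC [3, 11]
  [11] addr=0xd blk=3 s=1: VC-HIT | VC [9, 11]
  [12] addr=0x2f blk=11 s=1: VC-HIT | VC [9, 3]
  [13] addr=0x25 blk=9 s=1: VC-HIT | VC [11, 3]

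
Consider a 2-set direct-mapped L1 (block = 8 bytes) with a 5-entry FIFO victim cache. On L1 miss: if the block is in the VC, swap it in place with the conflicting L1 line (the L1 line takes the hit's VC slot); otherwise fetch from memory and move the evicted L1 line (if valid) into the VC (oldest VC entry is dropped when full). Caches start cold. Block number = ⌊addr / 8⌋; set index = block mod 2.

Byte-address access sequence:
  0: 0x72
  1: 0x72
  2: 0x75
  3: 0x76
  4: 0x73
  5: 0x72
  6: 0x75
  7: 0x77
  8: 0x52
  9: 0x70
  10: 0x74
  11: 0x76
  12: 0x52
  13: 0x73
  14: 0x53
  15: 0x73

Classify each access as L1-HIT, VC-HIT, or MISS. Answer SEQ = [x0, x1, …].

  [0] addr=0x72 blk=14 s=0: MISS | VC []
  [1] addr=0x72 blk=14 s=0: L1-HIT | VC []
  [2] addr=0x75 blk=14 s=0: L1-HIT | VC []
  [3] addr=0x76 blk=14 s=0: L1-HIT | VC []
  [4] addr=0x73 blk=14 s=0: L1-HIT | VC []
  [5] addr=0x72 blk=14 s=0: L1-HIT | VC []
  [6] addr=0x75 blk=14 s=0: L1-HIT | VC []
  [7] addr=0x77 blk=14 s=0: L1-HIT | VC []
  [8] addr=0x52 blk=10 s=0: MISS | VC [14]
  [9] addr=0x70 blk=14 s=0: VC-HIT | VC [10]
  [10] addr=0x74 blk=14 s=0: L1-HIT | VC [10]
  [11] addr=0x76 blk=14 s=0: L1-HIT | VC [10]
  [12] addr=0x52 blk=10 s=0: VC-HIT | VC [14]
  [13] addr=0x73 blk=14 s=0: VC-HIT | VC [10]
  [14] addr=0x53 blk=10 s=0: VC-HIT | VC [14]
  [15] addr=0x73 blk=14 s=0: VC-HIT | VC [10]

SEQ = [MISS, L1-HIT, L1-HIT, L1-HIT, L1-HIT, L1-HIT, L1-HIT, L1-HIT, MISS, VC-HIT, L1-HIT, L1-HIT, VC-HIT, VC-HIT, VC-HIT, VC-HIT]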